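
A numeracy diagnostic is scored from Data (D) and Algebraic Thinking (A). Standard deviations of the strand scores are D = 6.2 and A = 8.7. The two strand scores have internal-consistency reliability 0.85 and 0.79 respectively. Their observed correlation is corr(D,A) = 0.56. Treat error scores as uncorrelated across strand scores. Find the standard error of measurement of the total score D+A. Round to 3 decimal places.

4.654

Var(total) = 114.13 + 60.4128 = 174.543.
True-score variance = 92.4691 + 60.4128 = 152.882, so reliability = 0.8759.
Error variance = 174.543 − 152.882 = 21.6609; SEM = √21.6609 = 4.654.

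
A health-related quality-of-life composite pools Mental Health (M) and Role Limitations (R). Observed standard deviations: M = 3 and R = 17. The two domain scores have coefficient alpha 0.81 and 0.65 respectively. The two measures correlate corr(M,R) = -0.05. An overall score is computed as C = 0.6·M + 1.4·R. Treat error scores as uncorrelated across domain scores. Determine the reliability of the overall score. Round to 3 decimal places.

Var(C) = 0.6²·3² + 1.4²·17² + 2·[0.84·3·17·(-0.05)] = 569.68 − 4.284 = 565.396.
Because errors are independent across components, Cov(Tᵢ,Tⱼ) = Cov(Xᵢ,Xⱼ); the off-diagonal part of the true-score variance is the same as above.
True-score variance = [0.6²·3²·0.81 + 1.4²·17²·0.65] − 4.284 = 370.81 − 4.284 = 366.526.
Reliability = 366.526 / 565.396 = 0.648.

0.648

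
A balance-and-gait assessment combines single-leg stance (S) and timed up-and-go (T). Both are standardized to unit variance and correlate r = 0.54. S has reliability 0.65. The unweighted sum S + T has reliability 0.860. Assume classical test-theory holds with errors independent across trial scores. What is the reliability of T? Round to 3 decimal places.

0.919

Var(S+T) = 2 + 2·0.54 = 3.080.
True-score variance = ρ_S + ρ_T + 2·0.54, so 0.860 = (0.65 + ρ_T + 1.08) / 3.080.
ρ_T = 0.860·3.080 − 0.65 − 1.08 = 0.919.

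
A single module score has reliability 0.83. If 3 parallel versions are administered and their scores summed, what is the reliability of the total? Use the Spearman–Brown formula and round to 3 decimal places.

0.936

ρ_k = kρ / (1 + (k−1)ρ) = 3·0.83 / (1 + 2·0.83) = 2.490 / 2.660 = 0.936.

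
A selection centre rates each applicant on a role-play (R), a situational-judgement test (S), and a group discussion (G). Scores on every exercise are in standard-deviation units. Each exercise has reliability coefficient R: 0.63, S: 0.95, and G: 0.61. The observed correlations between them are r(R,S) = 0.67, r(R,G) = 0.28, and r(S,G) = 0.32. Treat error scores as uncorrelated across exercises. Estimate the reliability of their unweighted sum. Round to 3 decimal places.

0.854

Var(R+S+G) = 3 + 2·[0.67 + 0.28 + 0.32] = 3 + 2.54 = 5.54.
With uncorrelated errors the cross-covariances are all true-score covariance, so they carry over unchanged; only the diagonal terms shrink to ρᵢσᵢ².
True-score variance = [0.63 + 0.95 + 0.61] + 2.54 = 2.19 + 2.54 = 4.73.
Reliability = 4.73 / 5.54 = 0.854.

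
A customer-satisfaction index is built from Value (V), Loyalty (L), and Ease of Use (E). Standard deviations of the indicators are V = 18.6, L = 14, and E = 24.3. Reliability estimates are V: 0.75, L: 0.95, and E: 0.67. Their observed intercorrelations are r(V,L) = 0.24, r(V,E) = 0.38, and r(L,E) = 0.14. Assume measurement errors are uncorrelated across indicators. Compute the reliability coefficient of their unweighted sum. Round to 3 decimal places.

0.828

Var(V+L+E) = 18.6² + 14² + 24.3² + 2·[18.6·14·0.24 + 18.6·24.3·0.38 + 14·24.3·0.14] = 1132.45 + 563.753 = 1696.2.
Because errors are independent across components, Cov(Tᵢ,Tⱼ) = Cov(Xᵢ,Xⱼ); the off-diagonal part of the true-score variance is the same as above.
True-score variance = [18.6²·0.75 + 14²·0.95 + 24.3²·0.67] + 563.753 = 841.298 + 563.753 = 1405.05.
Reliability = 1405.05 / 1696.2 = 0.828.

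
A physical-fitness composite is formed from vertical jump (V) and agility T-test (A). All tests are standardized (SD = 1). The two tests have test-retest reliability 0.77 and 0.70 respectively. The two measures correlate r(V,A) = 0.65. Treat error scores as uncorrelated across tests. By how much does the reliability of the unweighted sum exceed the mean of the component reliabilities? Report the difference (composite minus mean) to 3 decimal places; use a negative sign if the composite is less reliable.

Var(sum) = 2 + 1.3 = 3.3; true-score variance = 1.47 + 1.3 = 2.77; composite reliability = 0.8394.
Mean component reliability = 0.7350.
Difference = 0.8394 − 0.7350 = 0.104.

0.104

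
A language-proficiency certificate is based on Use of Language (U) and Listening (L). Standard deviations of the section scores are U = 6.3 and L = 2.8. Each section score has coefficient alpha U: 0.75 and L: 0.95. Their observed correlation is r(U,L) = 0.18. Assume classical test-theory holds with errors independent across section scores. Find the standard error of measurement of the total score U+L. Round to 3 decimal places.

Var(total) = 47.53 + 6.3504 = 53.8804.
True-score variance = 37.2155 + 6.3504 = 43.5659, so reliability = 0.8086.
Error variance = 53.8804 − 43.5659 = 10.3145; SEM = √10.3145 = 3.212.

3.212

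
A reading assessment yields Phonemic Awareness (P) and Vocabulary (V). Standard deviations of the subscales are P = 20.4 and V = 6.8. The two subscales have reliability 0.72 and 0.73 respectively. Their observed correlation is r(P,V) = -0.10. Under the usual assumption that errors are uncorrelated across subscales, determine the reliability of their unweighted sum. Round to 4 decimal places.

Var(P+V) = 20.4² + 6.8² + 2·[20.4·6.8·(-0.10)] = 462.4 − 27.744 = 434.656.
Because errors are independent across components, Cov(Tᵢ,Tⱼ) = Cov(Xᵢ,Xⱼ); the off-diagonal part of the true-score variance is the same as above.
True-score variance = [20.4²·0.72 + 6.8²·0.73] − 27.744 = 333.39 − 27.744 = 305.646.
Reliability = 305.646 / 434.656 = 0.7032.

0.7032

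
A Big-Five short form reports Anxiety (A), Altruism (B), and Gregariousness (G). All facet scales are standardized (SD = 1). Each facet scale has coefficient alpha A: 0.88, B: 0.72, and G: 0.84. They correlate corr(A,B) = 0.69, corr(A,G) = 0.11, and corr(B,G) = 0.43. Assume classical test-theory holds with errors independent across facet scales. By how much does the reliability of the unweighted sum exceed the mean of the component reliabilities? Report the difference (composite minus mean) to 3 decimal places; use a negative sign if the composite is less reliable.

0.084

Var(sum) = 3 + 2.46 = 5.46; true-score variance = 2.44 + 2.46 = 4.9; composite reliability = 0.8974.
Mean component reliability = 0.8133.
Difference = 0.8974 − 0.8133 = 0.084.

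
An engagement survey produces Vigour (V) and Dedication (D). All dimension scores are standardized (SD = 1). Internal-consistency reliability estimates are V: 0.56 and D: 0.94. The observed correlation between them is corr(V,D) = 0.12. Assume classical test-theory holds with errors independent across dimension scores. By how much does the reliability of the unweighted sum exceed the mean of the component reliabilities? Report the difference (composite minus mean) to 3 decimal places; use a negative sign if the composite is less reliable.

0.027

Var(sum) = 2 + 0.24 = 2.24; true-score variance = 1.5 + 0.24 = 1.74; composite reliability = 0.7768.
Mean component reliability = 0.7500.
Difference = 0.7768 − 0.7500 = 0.027.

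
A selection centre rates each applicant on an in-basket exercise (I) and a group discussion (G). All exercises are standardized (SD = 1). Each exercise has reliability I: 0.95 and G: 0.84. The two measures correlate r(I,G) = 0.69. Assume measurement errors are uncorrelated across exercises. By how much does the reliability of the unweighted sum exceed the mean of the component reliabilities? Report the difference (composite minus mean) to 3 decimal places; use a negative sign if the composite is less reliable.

Var(sum) = 2 + 1.38 = 3.38; true-score variance = 1.79 + 1.38 = 3.17; composite reliability = 0.9379.
Mean component reliability = 0.8950.
Difference = 0.9379 − 0.8950 = 0.043.

0.043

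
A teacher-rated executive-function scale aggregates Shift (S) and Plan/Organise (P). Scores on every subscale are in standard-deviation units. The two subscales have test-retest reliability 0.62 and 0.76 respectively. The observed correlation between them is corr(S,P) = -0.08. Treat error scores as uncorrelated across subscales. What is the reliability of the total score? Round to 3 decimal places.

Var(S+P) = 2 + 2·[(-0.08)] = 2 − 0.16 = 1.84.
Because errors are independent across components, Cov(Tᵢ,Tⱼ) = Cov(Xᵢ,Xⱼ); the off-diagonal part of the true-score variance is the same as above.
True-score variance = [0.62 + 0.76] − 0.16 = 1.38 − 0.16 = 1.22.
Reliability = 1.22 / 1.84 = 0.663.

0.663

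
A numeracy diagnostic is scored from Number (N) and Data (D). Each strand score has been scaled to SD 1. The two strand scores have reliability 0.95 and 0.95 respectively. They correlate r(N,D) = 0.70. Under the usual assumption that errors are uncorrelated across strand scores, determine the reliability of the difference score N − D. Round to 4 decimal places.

Var(N−D) = 1 + 1 − 2·0.70 = 2 − 1.4 = 0.6.
Because errors are independent across components, Cov(Tᵢ,Tⱼ) = Cov(Xᵢ,Xⱼ); the off-diagonal part of the true-score variance is the same as above.
True-score variance = [0.95 + 0.95] − 1.4 = 1.9 − 1.4 = 0.5.
Reliability = 0.5 / 0.6 = 0.8333.

0.8333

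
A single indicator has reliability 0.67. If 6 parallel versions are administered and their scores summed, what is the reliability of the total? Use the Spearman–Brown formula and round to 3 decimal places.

0.924

ρ_k = kρ / (1 + (k−1)ρ) = 6·0.67 / (1 + 5·0.67) = 4.020 / 4.350 = 0.924.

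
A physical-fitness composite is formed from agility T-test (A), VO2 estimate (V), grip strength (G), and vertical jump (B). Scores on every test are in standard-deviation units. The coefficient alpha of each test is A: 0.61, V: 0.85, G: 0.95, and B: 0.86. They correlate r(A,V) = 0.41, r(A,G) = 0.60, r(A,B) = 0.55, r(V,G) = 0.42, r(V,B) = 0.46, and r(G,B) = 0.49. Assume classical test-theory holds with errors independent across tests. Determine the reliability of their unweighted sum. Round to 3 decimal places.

0.926

Var(A+V+G+B) = 4 + 2·[0.41 + 0.60 + 0.55 + 0.42 + 0.46 + 0.49] = 4 + 5.86 = 9.86.
Under uncorrelated errors the observed covariances equal the true-score covariances, so only the own-variance terms attenuate.
True-score variance = [0.61 + 0.85 + 0.95 + 0.86] + 5.86 = 3.27 + 5.86 = 9.13.
Reliability = 9.13 / 9.86 = 0.926.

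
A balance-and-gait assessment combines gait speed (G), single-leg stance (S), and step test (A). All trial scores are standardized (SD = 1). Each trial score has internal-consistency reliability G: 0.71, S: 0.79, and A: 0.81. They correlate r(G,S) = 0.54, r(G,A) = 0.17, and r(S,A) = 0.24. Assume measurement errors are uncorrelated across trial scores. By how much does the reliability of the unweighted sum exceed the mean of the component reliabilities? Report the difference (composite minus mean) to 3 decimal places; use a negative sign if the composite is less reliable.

0.089

Var(sum) = 3 + 1.9 = 4.9; true-score variance = 2.31 + 1.9 = 4.21; composite reliability = 0.8592.
Mean component reliability = 0.7700.
Difference = 0.8592 − 0.7700 = 0.089.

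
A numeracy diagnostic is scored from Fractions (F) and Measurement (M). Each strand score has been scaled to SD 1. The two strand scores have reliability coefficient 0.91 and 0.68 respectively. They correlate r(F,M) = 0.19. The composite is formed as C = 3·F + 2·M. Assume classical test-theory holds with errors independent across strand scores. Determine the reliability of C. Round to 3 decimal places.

0.863

Var(C) = 3² + 2² + 2·[6·0.19] = 13 + 2.28 = 15.28.
With uncorrelated errors the cross-covariances are all true-score covariance, so they carry over unchanged; only the diagonal terms shrink to ρᵢσᵢ².
True-score variance = [3²·0.91 + 2²·0.68] + 2.28 = 10.91 + 2.28 = 13.19.
Reliability = 13.19 / 15.28 = 0.863.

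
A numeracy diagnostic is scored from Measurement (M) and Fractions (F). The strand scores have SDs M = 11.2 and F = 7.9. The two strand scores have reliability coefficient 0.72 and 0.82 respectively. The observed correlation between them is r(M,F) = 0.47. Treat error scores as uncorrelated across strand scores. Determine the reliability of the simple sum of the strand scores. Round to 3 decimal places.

0.829

Var(M+F) = 11.2² + 7.9² + 2·[11.2·7.9·0.47] = 187.85 + 83.1712 = 271.021.
Under uncorrelated errors the observed covariances equal the true-score covariances, so only the own-variance terms attenuate.
True-score variance = [11.2²·0.72 + 7.9²·0.82] + 83.1712 = 141.493 + 83.1712 = 224.664.
Reliability = 224.664 / 271.021 = 0.829.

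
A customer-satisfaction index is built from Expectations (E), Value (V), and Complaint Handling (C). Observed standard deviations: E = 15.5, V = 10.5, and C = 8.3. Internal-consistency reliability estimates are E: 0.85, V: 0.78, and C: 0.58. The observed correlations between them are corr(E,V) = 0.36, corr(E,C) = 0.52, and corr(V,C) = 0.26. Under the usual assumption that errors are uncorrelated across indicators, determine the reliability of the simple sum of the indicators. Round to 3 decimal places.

0.875

Var(E+V+C) = 15.5² + 10.5² + 8.3² + 2·[15.5·10.5·0.36 + 15.5·8.3·0.52 + 10.5·8.3·0.26] = 419.39 + 296.294 = 715.684.
Because errors are independent across components, Cov(Tᵢ,Tⱼ) = Cov(Xᵢ,Xⱼ); the off-diagonal part of the true-score variance is the same as above.
True-score variance = [15.5²·0.85 + 10.5²·0.78 + 8.3²·0.58] + 296.294 = 330.164 + 296.294 = 626.458.
Reliability = 626.458 / 715.684 = 0.875.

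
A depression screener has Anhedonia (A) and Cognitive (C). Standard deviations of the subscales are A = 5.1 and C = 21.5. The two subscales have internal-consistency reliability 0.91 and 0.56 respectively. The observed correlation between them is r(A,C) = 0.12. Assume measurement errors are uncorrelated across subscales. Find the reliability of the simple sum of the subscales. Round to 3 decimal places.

0.600

Var(A+C) = 5.1² + 21.5² + 2·[5.1·21.5·0.12] = 488.26 + 26.316 = 514.576.
With uncorrelated errors the cross-covariances are all true-score covariance, so they carry over unchanged; only the diagonal terms shrink to ρᵢσᵢ².
True-score variance = [5.1²·0.91 + 21.5²·0.56] + 26.316 = 282.529 + 26.316 = 308.845.
Reliability = 308.845 / 514.576 = 0.600.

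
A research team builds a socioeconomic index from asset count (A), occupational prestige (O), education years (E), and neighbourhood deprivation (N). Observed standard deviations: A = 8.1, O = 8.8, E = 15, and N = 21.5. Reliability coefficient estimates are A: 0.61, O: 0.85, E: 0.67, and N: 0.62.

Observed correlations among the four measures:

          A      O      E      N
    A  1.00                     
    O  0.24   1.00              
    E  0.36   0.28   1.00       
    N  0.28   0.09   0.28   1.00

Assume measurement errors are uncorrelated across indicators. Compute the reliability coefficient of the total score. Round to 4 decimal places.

0.7854

Var(A+O+E+N) = 8.1² + 8.8² + 15² + 21.5² + 2·[8.1·8.8·0.24 + 8.1·15·0.36 + 8.1·21.5·0.28 + 8.8·15·0.28 + 8.8·21.5·0.09 + 15·21.5·0.28] = 830.3 + 507.794 = 1338.09.
Under uncorrelated errors the observed covariances equal the true-score covariances, so only the own-variance terms attenuate.
True-score variance = [8.1²·0.61 + 8.8²·0.85 + 15²·0.67 + 21.5²·0.62] + 507.794 = 543.191 + 507.794 = 1050.99.
Reliability = 1050.99 / 1338.09 = 0.7854.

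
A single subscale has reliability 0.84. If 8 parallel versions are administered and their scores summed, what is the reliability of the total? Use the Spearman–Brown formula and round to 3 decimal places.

ρ_k = kρ / (1 + (k−1)ρ) = 8·0.84 / (1 + 7·0.84) = 6.720 / 6.880 = 0.977.

0.977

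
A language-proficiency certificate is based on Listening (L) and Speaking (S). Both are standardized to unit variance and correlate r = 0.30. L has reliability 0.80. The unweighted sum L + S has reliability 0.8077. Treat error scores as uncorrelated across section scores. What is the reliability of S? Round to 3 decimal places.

Var(L+S) = 2 + 2·0.30 = 2.600.
True-score variance = ρ_L + ρ_S + 2·0.30, so 0.8077 = (0.80 + ρ_S + 0.60) / 2.600.
ρ_S = 0.8077·2.600 − 0.80 − 0.60 = 0.700.

0.700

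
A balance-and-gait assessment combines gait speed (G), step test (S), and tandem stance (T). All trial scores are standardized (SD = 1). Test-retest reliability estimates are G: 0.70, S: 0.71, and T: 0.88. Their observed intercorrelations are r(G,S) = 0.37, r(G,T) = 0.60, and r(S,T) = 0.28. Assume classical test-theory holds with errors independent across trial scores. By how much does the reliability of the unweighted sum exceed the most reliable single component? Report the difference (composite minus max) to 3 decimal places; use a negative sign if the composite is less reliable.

-0.009

Var(sum) = 3 + 2.5 = 5.5; true-score variance = 2.29 + 2.5 = 4.79; composite reliability = 0.8709.
Max component reliability = 0.8800.
Difference = 0.8709 − 0.8800 = -0.009.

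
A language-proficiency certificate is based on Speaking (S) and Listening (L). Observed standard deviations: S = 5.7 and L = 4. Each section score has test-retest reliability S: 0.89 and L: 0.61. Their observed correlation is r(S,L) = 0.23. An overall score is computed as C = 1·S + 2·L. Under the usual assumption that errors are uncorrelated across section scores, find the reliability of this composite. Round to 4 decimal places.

Var(C) = 5.7² + 2²·4² + 2·[2·5.7·4·0.23] = 96.49 + 20.976 = 117.466.
Under uncorrelated errors the observed covariances equal the true-score covariances, so only the own-variance terms attenuate.
True-score variance = [5.7²·0.89 + 2²·4²·0.61] + 20.976 = 67.9561 + 20.976 = 88.9321.
Reliability = 88.9321 / 117.466 = 0.7571.

0.7571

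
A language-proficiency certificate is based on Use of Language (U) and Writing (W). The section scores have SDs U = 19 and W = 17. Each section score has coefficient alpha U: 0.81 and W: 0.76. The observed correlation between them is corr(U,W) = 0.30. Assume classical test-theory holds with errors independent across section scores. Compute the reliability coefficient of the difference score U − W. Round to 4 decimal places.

0.6976

Var(U−W) = 19² + 17² − 2·19·17·0.30 = 650 − 193.8 = 456.2.
Under uncorrelated errors the observed covariances equal the true-score covariances, so only the own-variance terms attenuate.
True-score variance = [19²·0.81 + 17²·0.76] − 193.8 = 512.05 − 193.8 = 318.25.
Reliability = 318.25 / 456.2 = 0.6976.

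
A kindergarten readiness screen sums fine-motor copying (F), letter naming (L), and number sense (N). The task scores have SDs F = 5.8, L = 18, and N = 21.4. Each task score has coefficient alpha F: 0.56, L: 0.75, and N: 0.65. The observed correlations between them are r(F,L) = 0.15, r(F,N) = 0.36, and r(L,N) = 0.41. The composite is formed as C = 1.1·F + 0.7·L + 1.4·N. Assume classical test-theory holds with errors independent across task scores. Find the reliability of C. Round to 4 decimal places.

0.7630

Var(C) = 1.1²·5.8² + 0.7²·18² + 1.4²·21.4² + 2·[0.77·5.8·18·0.15 + 1.54·5.8·21.4·0.36 + 0.98·18·21.4·0.41] = 1097.07 + 471.287 = 1568.35.
With uncorrelated errors the cross-covariances are all true-score covariance, so they carry over unchanged; only the diagonal terms shrink to ρᵢσᵢ².
True-score variance = [1.1²·5.8²·0.56 + 0.7²·18²·0.75 + 1.4²·21.4²·0.65] + 471.287 = 725.306 + 471.287 = 1196.59.
Reliability = 1196.59 / 1568.35 = 0.7630.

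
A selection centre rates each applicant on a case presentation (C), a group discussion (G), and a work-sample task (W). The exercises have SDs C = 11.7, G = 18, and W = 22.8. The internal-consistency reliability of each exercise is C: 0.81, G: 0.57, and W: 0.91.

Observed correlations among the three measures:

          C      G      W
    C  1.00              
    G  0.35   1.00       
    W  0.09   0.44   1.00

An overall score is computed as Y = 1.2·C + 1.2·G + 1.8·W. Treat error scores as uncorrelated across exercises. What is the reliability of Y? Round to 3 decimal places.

Var(Y) = 1.2²·11.7² + 1.2²·18² + 1.8²·22.8² + 2·[1.44·11.7·18·0.35 + 2.16·11.7·22.8·0.09 + 2.16·18·22.8·0.44] = 2347.96 + 1096.09 = 3444.05.
With uncorrelated errors the cross-covariances are all true-score covariance, so they carry over unchanged; only the diagonal terms shrink to ρᵢσᵢ².
True-score variance = [1.2²·11.7²·0.81 + 1.2²·18²·0.57 + 1.8²·22.8²·0.91] + 1096.09 = 1958.3 + 1096.09 = 3054.39.
Reliability = 3054.39 / 3444.05 = 0.887.

0.887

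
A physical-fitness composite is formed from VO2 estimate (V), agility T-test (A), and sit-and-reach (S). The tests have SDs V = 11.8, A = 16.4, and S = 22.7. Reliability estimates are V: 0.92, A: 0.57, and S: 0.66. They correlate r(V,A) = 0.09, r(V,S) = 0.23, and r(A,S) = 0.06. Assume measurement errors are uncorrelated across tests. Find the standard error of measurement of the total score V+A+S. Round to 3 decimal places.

Var(total) = 923.49 + 202.723 = 1126.21.
True-score variance = 621.499 + 202.723 = 824.222, so reliability = 0.7319.
Error variance = 1126.21 − 824.222 = 301.991; SEM = √301.991 = 17.378.

17.378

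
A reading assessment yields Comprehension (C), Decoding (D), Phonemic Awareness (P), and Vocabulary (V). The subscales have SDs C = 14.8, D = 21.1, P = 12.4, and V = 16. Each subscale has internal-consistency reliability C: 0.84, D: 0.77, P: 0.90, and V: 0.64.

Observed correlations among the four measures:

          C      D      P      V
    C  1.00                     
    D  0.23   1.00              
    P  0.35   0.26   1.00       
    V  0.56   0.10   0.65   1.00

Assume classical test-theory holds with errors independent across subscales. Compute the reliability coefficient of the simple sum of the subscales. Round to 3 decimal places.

0.882

Var(C+D+P+V) = 14.8² + 21.1² + 12.4² + 16² + 2·[14.8·21.1·0.23 + 14.8·12.4·0.35 + 14.8·16·0.56 + 21.1·12.4·0.26 + 21.1·16·0.10 + 12.4·16·0.65] = 1074.01 + 998.822 = 2072.83.
Because errors are independent across components, Cov(Tᵢ,Tⱼ) = Cov(Xᵢ,Xⱼ); the off-diagonal part of the true-score variance is the same as above.
True-score variance = [14.8²·0.84 + 21.1²·0.77 + 12.4²·0.90 + 16²·0.64] + 998.822 = 829.029 + 998.822 = 1827.85.
Reliability = 1827.85 / 2072.83 = 0.882.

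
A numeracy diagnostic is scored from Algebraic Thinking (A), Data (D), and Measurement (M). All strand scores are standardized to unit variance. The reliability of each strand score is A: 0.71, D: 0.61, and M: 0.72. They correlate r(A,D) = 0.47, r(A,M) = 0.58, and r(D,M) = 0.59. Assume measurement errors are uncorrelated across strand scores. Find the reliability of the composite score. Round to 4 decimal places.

0.8471

Var(A+D+M) = 3 + 2·[0.47 + 0.58 + 0.59] = 3 + 3.28 = 6.28.
With uncorrelated errors the cross-covariances are all true-score covariance, so they carry over unchanged; only the diagonal terms shrink to ρᵢσᵢ².
True-score variance = [0.71 + 0.61 + 0.72] + 3.28 = 2.04 + 3.28 = 5.32.
Reliability = 5.32 / 6.28 = 0.8471.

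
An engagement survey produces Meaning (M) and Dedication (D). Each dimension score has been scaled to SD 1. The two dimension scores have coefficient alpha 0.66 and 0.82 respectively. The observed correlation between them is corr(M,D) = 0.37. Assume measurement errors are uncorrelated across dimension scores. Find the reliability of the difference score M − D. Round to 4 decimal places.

Var(M−D) = 1 + 1 − 2·0.37 = 2 − 0.74 = 1.26.
Because errors are independent across components, Cov(Tᵢ,Tⱼ) = Cov(Xᵢ,Xⱼ); the off-diagonal part of the true-score variance is the same as above.
True-score variance = [0.66 + 0.82] − 0.74 = 1.48 − 0.74 = 0.74.
Reliability = 0.74 / 1.26 = 0.5873.

0.5873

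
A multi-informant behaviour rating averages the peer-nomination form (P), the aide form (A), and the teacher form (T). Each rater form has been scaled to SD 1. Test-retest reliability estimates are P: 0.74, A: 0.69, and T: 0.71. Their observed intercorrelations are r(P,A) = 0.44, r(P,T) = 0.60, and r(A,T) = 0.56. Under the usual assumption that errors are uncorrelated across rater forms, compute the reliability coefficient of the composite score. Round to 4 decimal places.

Var(P+A+T) = 3 + 2·[0.44 + 0.60 + 0.56] = 3 + 3.2 = 6.2.
Under uncorrelated errors the observed covariances equal the true-score covariances, so only the own-variance terms attenuate.
True-score variance = [0.74 + 0.69 + 0.71] + 3.2 = 2.14 + 3.2 = 5.34.
Reliability = 5.34 / 6.2 = 0.8613.

0.8613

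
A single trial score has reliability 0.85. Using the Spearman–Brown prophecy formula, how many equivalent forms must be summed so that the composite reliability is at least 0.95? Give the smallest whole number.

4

k ≥ ρ*(1−ρ₁)/(ρ₁(1−ρ*)) = 0.95·0.15 / (0.85·0.05) = 3.353.
Smallest integer k = 4.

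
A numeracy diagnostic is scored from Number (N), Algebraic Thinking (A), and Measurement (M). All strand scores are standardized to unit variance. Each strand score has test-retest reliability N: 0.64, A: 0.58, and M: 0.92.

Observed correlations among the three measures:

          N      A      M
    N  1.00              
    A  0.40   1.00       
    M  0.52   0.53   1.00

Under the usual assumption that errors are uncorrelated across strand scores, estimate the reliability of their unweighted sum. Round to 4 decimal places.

0.8542

Var(N+A+M) = 3 + 2·[0.40 + 0.52 + 0.53] = 3 + 2.9 = 5.9.
With uncorrelated errors the cross-covariances are all true-score covariance, so they carry over unchanged; only the diagonal terms shrink to ρᵢσᵢ².
True-score variance = [0.64 + 0.58 + 0.92] + 2.9 = 2.14 + 2.9 = 5.04.
Reliability = 5.04 / 5.9 = 0.8542.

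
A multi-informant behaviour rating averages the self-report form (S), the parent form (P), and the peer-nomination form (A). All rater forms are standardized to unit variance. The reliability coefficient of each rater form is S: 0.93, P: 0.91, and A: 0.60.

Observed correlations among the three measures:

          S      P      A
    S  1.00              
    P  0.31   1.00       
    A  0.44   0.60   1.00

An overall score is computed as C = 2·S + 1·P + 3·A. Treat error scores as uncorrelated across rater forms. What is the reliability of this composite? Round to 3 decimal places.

0.835

Var(C) = 2² + 1 + 3² + 2·[2·0.31 + 6·0.44 + 3·0.60] = 14 + 10.12 = 24.12.
Under uncorrelated errors the observed covariances equal the true-score covariances, so only the own-variance terms attenuate.
True-score variance = [2²·0.93 + 0.91 + 3²·0.60] + 10.12 = 10.03 + 10.12 = 20.15.
Reliability = 20.15 / 24.12 = 0.835.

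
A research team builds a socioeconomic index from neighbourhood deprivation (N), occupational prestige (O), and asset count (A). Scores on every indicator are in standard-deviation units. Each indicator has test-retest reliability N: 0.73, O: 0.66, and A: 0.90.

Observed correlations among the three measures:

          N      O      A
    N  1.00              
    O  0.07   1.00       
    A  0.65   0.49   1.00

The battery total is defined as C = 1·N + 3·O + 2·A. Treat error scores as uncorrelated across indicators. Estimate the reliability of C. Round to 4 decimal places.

Var(C) = 1 + 3² + 2² + 2·[3·0.07 + 2·0.65 + 6·0.49] = 14 + 8.9 = 22.9.
Because errors are independent across components, Cov(Tᵢ,Tⱼ) = Cov(Xᵢ,Xⱼ); the off-diagonal part of the true-score variance is the same as above.
True-score variance = [0.73 + 3²·0.66 + 2²·0.90] + 8.9 = 10.27 + 8.9 = 19.17.
Reliability = 19.17 / 22.9 = 0.8371.

0.8371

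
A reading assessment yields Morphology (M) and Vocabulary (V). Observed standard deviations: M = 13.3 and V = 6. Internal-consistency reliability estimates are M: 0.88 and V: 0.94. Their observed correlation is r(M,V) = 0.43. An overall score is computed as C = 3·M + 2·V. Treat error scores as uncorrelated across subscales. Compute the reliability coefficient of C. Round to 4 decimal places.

Var(C) = 3²·13.3² + 2²·6² + 2·[6·13.3·6·0.43] = 1736.01 + 411.768 = 2147.78.
Under uncorrelated errors the observed covariances equal the true-score covariances, so only the own-variance terms attenuate.
True-score variance = [3²·13.3²·0.88 + 2²·6²·0.94] + 411.768 = 1536.33 + 411.768 = 1948.1.
Reliability = 1948.1 / 2147.78 = 0.9070.

0.9070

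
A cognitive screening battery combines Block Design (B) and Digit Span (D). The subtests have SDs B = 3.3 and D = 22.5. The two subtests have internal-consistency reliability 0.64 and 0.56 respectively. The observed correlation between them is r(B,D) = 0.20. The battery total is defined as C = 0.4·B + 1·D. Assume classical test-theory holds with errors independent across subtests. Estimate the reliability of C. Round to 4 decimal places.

Var(C) = 0.4²·3.3² + 22.5² + 2·[0.4·3.3·22.5·0.20] = 507.992 + 11.88 = 519.872.
With uncorrelated errors the cross-covariances are all true-score covariance, so they carry over unchanged; only the diagonal terms shrink to ρᵢσᵢ².
True-score variance = [0.4²·3.3²·0.64 + 22.5²·0.56] + 11.88 = 284.615 + 11.88 = 296.495.
Reliability = 296.495 / 519.872 = 0.5703.

0.5703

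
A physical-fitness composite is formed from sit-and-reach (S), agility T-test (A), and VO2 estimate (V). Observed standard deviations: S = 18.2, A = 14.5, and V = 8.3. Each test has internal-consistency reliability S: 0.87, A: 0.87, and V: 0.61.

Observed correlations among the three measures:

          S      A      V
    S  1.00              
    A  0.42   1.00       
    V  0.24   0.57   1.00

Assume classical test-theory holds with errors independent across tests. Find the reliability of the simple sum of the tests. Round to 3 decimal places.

Var(S+A+V) = 18.2² + 14.5² + 8.3² + 2·[18.2·14.5·0.42 + 18.2·8.3·0.24 + 14.5·8.3·0.57] = 610.38 + 431.384 = 1041.76.
Because errors are independent across components, Cov(Tᵢ,Tⱼ) = Cov(Xᵢ,Xⱼ); the off-diagonal part of the true-score variance is the same as above.
True-score variance = [18.2²·0.87 + 14.5²·0.87 + 8.3²·0.61] + 431.384 = 513.119 + 431.384 = 944.503.
Reliability = 944.503 / 1041.76 = 0.907.

0.907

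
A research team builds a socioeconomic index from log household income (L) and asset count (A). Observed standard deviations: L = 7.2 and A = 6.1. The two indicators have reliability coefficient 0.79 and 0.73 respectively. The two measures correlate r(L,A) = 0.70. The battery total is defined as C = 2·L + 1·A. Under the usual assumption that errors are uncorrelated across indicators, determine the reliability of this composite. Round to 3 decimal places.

0.854

Var(C) = 2²·7.2² + 6.1² + 2·[2·7.2·6.1·0.70] = 244.57 + 122.976 = 367.546.
Because errors are independent across components, Cov(Tᵢ,Tⱼ) = Cov(Xᵢ,Xⱼ); the off-diagonal part of the true-score variance is the same as above.
True-score variance = [2²·7.2²·0.79 + 6.1²·0.73] + 122.976 = 190.978 + 122.976 = 313.954.
Reliability = 313.954 / 367.546 = 0.854.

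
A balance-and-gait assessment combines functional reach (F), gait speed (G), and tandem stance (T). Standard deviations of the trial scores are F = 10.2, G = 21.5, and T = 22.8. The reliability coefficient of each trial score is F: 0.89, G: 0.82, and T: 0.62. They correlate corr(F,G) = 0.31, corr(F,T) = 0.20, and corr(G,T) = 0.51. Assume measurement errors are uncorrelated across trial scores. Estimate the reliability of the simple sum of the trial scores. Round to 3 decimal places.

Var(F+G+T) = 10.2² + 21.5² + 22.8² + 2·[10.2·21.5·0.31 + 10.2·22.8·0.20 + 21.5·22.8·0.51] = 1086.13 + 728.994 = 1815.12.
With uncorrelated errors the cross-covariances are all true-score covariance, so they carry over unchanged; only the diagonal terms shrink to ρᵢσᵢ².
True-score variance = [10.2²·0.89 + 21.5²·0.82 + 22.8²·0.62] + 728.994 = 793.941 + 728.994 = 1522.94.
Reliability = 1522.94 / 1815.12 = 0.839.

0.839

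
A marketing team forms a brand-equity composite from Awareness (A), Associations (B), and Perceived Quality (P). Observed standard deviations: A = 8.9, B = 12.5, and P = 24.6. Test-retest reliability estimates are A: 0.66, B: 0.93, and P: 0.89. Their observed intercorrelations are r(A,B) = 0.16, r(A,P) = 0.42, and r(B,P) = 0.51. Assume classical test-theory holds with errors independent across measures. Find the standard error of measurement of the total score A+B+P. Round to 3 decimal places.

10.219

Var(total) = 840.62 + 533.16 = 1373.78.
True-score variance = 736.184 + 533.16 = 1269.34, so reliability = 0.9240.
Error variance = 1373.78 − 1269.34 = 104.437; SEM = √104.437 = 10.219.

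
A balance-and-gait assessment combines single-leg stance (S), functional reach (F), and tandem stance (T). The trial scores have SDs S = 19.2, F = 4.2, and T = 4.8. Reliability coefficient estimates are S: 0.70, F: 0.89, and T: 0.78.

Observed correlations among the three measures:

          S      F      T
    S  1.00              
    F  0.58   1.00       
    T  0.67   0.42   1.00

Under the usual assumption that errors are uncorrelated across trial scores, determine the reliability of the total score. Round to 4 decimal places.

Var(S+F+T) = 19.2² + 4.2² + 4.8² + 2·[19.2·4.2·0.58 + 19.2·4.8·0.67 + 4.2·4.8·0.42] = 409.32 + 233.971 = 643.291.
Because errors are independent across components, Cov(Tᵢ,Tⱼ) = Cov(Xᵢ,Xⱼ); the off-diagonal part of the true-score variance is the same as above.
True-score variance = [19.2²·0.70 + 4.2²·0.89 + 4.8²·0.78] + 233.971 = 291.719 + 233.971 = 525.69.
Reliability = 525.69 / 643.291 = 0.8172.

0.8172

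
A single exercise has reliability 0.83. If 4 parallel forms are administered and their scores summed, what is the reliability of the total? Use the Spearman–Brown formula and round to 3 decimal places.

0.951

ρ_k = kρ / (1 + (k−1)ρ) = 4·0.83 / (1 + 3·0.83) = 3.320 / 3.490 = 0.951.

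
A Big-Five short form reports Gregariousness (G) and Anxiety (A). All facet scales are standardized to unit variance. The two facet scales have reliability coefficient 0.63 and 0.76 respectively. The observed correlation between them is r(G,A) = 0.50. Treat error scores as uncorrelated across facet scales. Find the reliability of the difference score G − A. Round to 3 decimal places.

Var(G−A) = 1 + 1 − 2·0.50 = 2 − 1 = 1.
Under uncorrelated errors the observed covariances equal the true-score covariances, so only the own-variance terms attenuate.
True-score variance = [0.63 + 0.76] − 1 = 1.39 − 1 = 0.39.
Reliability = 0.39 / 1 = 0.390.

0.390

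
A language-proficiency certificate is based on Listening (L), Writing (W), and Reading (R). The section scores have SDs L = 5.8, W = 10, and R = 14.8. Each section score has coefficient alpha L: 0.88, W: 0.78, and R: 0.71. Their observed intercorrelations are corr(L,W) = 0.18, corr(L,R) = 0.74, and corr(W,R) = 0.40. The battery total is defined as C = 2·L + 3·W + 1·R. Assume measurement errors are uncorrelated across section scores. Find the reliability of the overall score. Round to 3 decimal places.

0.860

Var(C) = 2²·5.8² + 3²·10² + 14.8² + 2·[6·5.8·10·0.18 + 2·5.8·14.8·0.74 + 3·10·14.8·0.40] = 1253.6 + 734.566 = 1988.17.
Under uncorrelated errors the observed covariances equal the true-score covariances, so only the own-variance terms attenuate.
True-score variance = [2²·5.8²·0.88 + 3²·10²·0.78 + 14.8²·0.71] + 734.566 = 975.931 + 734.566 = 1710.5.
Reliability = 1710.5 / 1988.17 = 0.860.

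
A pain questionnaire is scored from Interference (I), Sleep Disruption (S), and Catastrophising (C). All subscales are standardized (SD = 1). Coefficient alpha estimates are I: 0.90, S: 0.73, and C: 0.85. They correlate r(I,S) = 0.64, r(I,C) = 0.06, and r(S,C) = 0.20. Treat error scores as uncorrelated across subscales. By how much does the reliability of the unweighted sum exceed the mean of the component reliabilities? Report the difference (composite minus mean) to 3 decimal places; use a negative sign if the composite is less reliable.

0.065

Var(sum) = 3 + 1.8 = 4.8; true-score variance = 2.48 + 1.8 = 4.28; composite reliability = 0.8917.
Mean component reliability = 0.8267.
Difference = 0.8917 − 0.8267 = 0.065.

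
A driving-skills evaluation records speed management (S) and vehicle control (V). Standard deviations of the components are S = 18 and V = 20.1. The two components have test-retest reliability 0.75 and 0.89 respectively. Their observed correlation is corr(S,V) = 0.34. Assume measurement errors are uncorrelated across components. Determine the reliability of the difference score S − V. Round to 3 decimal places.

0.740

Var(S−V) = 18² + 20.1² − 2·18·20.1·0.34 = 728.01 − 246.024 = 481.986.
Under uncorrelated errors the observed covariances equal the true-score covariances, so only the own-variance terms attenuate.
True-score variance = [18²·0.75 + 20.1²·0.89] − 246.024 = 602.569 − 246.024 = 356.545.
Reliability = 356.545 / 481.986 = 0.740.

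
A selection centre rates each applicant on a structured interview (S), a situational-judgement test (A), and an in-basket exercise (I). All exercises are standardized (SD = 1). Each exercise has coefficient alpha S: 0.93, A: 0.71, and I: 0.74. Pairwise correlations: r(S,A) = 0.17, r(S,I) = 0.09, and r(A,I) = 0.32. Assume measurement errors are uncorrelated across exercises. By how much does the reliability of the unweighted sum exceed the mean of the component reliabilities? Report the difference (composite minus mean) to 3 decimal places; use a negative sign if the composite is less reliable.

Var(sum) = 3 + 1.16 = 4.16; true-score variance = 2.38 + 1.16 = 3.54; composite reliability = 0.8510.
Mean component reliability = 0.7933.
Difference = 0.8510 − 0.7933 = 0.058.

0.058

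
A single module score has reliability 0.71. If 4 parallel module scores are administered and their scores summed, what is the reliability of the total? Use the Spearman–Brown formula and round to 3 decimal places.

ρ_k = kρ / (1 + (k−1)ρ) = 4·0.71 / (1 + 3·0.71) = 2.840 / 3.130 = 0.907.

0.907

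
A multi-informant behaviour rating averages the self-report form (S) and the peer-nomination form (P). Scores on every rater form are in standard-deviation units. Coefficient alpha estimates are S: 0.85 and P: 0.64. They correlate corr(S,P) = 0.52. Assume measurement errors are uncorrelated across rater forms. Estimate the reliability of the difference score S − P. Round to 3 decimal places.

Var(S−P) = 1 + 1 − 2·0.52 = 2 − 1.04 = 0.96.
With uncorrelated errors the cross-covariances are all true-score covariance, so they carry over unchanged; only the diagonal terms shrink to ρᵢσᵢ².
True-score variance = [0.85 + 0.64] − 1.04 = 1.49 − 1.04 = 0.45.
Reliability = 0.45 / 0.96 = 0.469.

0.469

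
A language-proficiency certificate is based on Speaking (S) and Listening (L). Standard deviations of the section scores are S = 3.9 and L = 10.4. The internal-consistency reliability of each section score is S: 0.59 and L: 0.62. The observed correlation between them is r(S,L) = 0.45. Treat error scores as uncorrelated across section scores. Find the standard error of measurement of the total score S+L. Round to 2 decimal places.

Var(total) = 123.37 + 36.504 = 159.874.
True-score variance = 76.0331 + 36.504 = 112.537, so reliability = 0.7039.
Error variance = 159.874 − 112.537 = 47.3369; SEM = √47.3369 = 6.88.

6.88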